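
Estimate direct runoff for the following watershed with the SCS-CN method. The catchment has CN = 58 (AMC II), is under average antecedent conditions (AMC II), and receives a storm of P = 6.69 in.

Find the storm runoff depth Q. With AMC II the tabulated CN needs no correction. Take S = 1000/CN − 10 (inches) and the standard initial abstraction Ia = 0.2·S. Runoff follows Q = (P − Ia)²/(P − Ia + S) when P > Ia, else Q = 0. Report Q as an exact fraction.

Q = 77023467/34994300 in ≈ 2.201 in

Average conditions: CN = 58 (no AMC adjustment).
Retention S: 1000/CN − 10 with CN=58.000 → S = 210/29 ≈ 7.241 in
Initial abstraction Ia = S/5 = (210/29)/5 = 42/29 ≈ 1.448 in
Since P=6.690 > Ia=1.448: effective rainfall P−Ia = 15201/2900 in
Runoff Q = (P−Ia)²/(P−Ia+S) = (5.242)²/(5.242+7.241) = 77023467/34994300 ≈ 2.201 in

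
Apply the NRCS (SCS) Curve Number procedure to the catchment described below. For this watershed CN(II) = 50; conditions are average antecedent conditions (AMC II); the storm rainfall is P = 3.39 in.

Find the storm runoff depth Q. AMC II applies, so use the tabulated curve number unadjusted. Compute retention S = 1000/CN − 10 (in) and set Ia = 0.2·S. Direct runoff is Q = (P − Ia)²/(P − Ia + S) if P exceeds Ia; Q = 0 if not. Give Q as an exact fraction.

Q = 19321/113900 in ≈ 0.170 in

Average conditions: CN = 50 (no AMC adjustment).
S = 1000/50 − 10 = 10 in ≈ 10.000 in
Initial abstraction Ia = S/5 = 10/5 = 2 ≈ 2.000 in
Since P=3.390 > Ia=2.000: effective rainfall P−Ia = 139/100 in
Q = (139/100)²/((139/100) + 10) = (19321/10000)/(1139/100) = 19321/113900 in ≈ 0.170 in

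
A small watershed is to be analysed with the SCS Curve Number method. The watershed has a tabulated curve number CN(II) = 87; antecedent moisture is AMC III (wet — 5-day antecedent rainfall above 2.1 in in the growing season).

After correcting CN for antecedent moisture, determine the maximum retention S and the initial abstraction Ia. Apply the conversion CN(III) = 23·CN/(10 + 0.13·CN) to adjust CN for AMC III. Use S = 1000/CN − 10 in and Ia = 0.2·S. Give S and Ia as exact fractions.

CN(III) from CN(II)=87: (23·87)/(10 + 0.13·87) = 200100/2131 ≈ 93.900
Retention S: 1000/CN − 10 with CN=93.900 → S = 1300/2001 ≈ 0.650 in
Initial abstraction Ia = S/5 = (1300/2001)/5 = 260/2001 ≈ 0.130 in

S = 1300/2001 in ≈ 0.650 in; Ia = 260/2001 in ≈ 0.130 in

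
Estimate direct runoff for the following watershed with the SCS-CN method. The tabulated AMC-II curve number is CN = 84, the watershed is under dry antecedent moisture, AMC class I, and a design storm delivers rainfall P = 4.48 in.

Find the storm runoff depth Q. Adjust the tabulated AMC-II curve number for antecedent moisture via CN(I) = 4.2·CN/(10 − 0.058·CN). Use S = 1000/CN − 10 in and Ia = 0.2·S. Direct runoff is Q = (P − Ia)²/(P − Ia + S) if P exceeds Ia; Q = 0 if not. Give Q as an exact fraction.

CN(I) from CN(II)=84: (4.2·84)/(10 − 0.058·84) = 44100/641 ≈ 68.799
S = 1000/(44100/641) − 10 = 2000/441 in ≈ 4.535 in
Ia = 0.2·(2000/441) = 400/441 in ≈ 0.907 in
P − Ia = 4.480 − 0.907 = 39392/11025 ≈ 3.573 in (> 0, runoff occurs)
Runoff Q = (P−Ia)²/(P−Ia+S) = (3.573)²/(3.573+4.535) = 96983104/61596675 ≈ 1.574 in

Q = 96983104/61596675 in ≈ 1.574 in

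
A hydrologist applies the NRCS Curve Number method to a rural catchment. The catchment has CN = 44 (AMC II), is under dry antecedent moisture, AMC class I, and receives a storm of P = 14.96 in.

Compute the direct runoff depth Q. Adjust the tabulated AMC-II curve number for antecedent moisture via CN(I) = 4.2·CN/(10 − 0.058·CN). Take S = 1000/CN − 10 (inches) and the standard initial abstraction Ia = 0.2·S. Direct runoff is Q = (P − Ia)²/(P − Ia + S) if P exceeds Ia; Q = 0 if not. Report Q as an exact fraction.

Q = 26952482/13341075 in ≈ 2.020 in

Dry (AMC I): CN(I) = 4.2·44/(10 − 0.058·44) = (924/5)/(931/125) = 3300/133 ≈ 24.812
Max retention: S = 1000/(3300/133) − 10 = 1000/33 in (≈ 30.303 in)
Ia = 0.2·(1000/33) = 200/33 in ≈ 6.061 in
Since P=14.960 > Ia=6.061: effective rainfall P−Ia = 7342/825 in
Q = (7342/825)²/((7342/825) + 1000/33) = (53904964/680625)/(32342/825) = 26952482/13341075 in ≈ 2.020 in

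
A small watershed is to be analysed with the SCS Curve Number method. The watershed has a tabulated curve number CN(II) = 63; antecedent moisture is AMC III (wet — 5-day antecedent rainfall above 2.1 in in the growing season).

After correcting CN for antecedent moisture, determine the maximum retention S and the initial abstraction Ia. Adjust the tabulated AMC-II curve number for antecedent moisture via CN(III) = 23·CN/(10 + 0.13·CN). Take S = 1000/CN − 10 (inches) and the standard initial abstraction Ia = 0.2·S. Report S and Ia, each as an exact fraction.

S = 3700/1449 in ≈ 2.553 in; Ia = 740/1449 in ≈ 0.511 in

Wet (AMC III): CN(III) = 23·63/(10 + 0.13·63) = 1449/(1819/100) = 144900/1819 ≈ 79.659
Retention S: 1000/CN − 10 with CN=79.659 → S = 3700/1449 ≈ 2.553 in
Initial abstraction Ia = S/5 = (3700/1449)/5 = 740/1449 ≈ 0.511 in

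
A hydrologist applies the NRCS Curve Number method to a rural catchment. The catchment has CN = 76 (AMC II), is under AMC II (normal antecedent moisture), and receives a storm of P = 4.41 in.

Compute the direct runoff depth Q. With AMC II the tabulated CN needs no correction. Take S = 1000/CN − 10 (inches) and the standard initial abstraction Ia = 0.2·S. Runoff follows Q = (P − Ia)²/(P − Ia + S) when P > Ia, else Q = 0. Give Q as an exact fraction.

CN(II) = 76; AMC II needs no correction.
S = 1000/76 − 10 = 60/19 in ≈ 3.158 in
Ia = 0.2·(60/19) = 12/19 in ≈ 0.632 in
Since P=4.410 > Ia=0.632: effective rainfall P−Ia = 7179/1900 in
Q: (7179/1900)² ÷ (13179/1900) = 17179347/8346700 in (≈ 2.058 in)

Q = 17179347/8346700 in ≈ 2.058 in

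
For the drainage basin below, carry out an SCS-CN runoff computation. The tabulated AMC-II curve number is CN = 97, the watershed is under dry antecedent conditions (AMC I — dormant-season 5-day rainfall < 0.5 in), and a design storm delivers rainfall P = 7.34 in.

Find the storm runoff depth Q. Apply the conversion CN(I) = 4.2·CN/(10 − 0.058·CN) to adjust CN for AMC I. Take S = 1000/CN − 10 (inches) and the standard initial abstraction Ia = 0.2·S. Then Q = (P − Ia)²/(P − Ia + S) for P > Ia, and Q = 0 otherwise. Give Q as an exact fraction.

Q = 59630221249/9139102350 in ≈ 6.525 in

Dry (AMC I): CN(I) = 4.2·97/(10 − 0.058·97) = (2037/5)/(2187/500) = 67900/729 ≈ 93.141
Retention S: 1000/CN − 10 with CN=93.141 → S = 500/679 ≈ 0.736 in
Ia = 0.2·(500/679) = 100/679 in ≈ 0.147 in
Excess rainfall: 7.340 − 0.147 = 7.193 in; P > Ia so Q > 0
Q = (244193/33950)²/((244193/33950) + 500/679) = (59630221249/1152602500)/(269193/33950) = 59630221249/9139102350 in ≈ 6.525 in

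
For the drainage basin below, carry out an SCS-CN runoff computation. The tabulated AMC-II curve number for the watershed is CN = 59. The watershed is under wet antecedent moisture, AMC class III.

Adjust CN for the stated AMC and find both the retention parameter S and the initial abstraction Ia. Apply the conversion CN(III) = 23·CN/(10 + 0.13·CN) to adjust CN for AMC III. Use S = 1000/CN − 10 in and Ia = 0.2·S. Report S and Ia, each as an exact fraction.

S = 4100/1357 in ≈ 3.021 in; Ia = 820/1357 in ≈ 0.604 in

CN(III) from CN(II)=59: (23·59)/(10 + 0.13·59) = 135700/1767 ≈ 76.797
S = 1000/(135700/1767) − 10 = 4100/1357 in ≈ 3.021 in
Initial abstraction Ia = S/5 = (4100/1357)/5 = 820/1357 ≈ 0.604 in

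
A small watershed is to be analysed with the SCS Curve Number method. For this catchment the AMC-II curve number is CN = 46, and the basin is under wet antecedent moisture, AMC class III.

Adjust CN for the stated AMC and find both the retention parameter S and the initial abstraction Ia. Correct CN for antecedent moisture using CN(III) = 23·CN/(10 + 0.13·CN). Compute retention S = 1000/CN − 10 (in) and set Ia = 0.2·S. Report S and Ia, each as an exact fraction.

S = 2700/529 in ≈ 5.104 in; Ia = 540/529 in ≈ 1.021 in

Wet (AMC III): CN(III) = 23·46/(10 + 0.13·46) = 1058/(799/50) = 52900/799 ≈ 66.208
S = 1000/(52900/799) − 10 = 2700/529 in ≈ 5.104 in
Ia = 0.2·(2700/529) = 540/529 in ≈ 1.021 in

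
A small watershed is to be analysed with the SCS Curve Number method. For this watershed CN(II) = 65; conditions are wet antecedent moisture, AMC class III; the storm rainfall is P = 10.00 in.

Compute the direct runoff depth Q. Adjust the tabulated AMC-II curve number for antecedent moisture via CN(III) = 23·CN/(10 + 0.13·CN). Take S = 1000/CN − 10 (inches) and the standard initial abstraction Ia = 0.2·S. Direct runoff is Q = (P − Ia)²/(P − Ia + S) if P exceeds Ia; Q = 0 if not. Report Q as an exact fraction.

Adjust CN=65 to AMC III: 23·65/(10 + 0.13·65) → 1495 ÷ (369/20) = 29900/369 ≈ 81.030
Retention S: 1000/CN − 10 with CN=81.030 → S = 700/299 ≈ 2.341 in
Ia = 0.2S: 0.2·2.341 = 0.468 in (exactly 140/299)
Since P=10.000 > Ia=0.468: effective rainfall P−Ia = 2850/299 in
Runoff Q = (P−Ia)²/(P−Ia+S) = (9.532)²/(9.532+2.341) = 162450/21229 ≈ 7.652 in

Q = 162450/21229 in ≈ 7.652 in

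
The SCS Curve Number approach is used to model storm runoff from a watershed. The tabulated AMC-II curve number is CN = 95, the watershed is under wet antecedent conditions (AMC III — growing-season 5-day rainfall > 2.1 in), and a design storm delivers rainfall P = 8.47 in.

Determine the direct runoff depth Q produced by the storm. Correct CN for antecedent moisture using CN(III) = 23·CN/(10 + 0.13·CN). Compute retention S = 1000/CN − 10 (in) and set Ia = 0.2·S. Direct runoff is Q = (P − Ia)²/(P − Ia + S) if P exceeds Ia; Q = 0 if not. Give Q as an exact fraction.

Wet (AMC III): CN(III) = 23·95/(10 + 0.13·95) = 2185/(447/20) = 43700/447 ≈ 97.763
S = 1000/(43700/447) − 10 = 100/437 in ≈ 0.229 in
Ia = 0.2S: 0.2·0.229 = 0.046 in (exactly 20/437)
Since P=8.470 > Ia=0.046: effective rainfall P−Ia = 368139/43700 in
Q: (368139/43700)² ÷ (378139/43700) = 135526323321/16524674300 in (≈ 8.201 in)

Q = 135526323321/16524674300 in ≈ 8.201 in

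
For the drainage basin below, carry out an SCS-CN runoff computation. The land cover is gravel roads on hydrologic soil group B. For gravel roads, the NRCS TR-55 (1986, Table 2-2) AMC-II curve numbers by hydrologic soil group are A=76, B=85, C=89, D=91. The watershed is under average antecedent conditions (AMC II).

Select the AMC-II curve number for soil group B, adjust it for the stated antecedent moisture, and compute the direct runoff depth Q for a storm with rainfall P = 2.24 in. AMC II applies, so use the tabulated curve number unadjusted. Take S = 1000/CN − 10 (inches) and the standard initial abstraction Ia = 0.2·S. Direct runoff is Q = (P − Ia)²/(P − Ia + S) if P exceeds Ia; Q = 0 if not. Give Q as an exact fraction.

Q = 160801/164900 in ≈ 0.975 in

NRCS table: gravel roads, soil group B → CN(II) = 85
CN(II) = 85; AMC II needs no correction.
S = 1000/85 − 10 = 30/17 in ≈ 1.765 in
Ia = 0.2·(30/17) = 6/17 in ≈ 0.353 in
Excess rainfall: 2.240 − 0.353 = 1.887 in; P > Ia so Q > 0
Runoff Q = (P−Ia)²/(P−Ia+S) = (1.887)²/(1.887+1.765) = 160801/164900 ≈ 0.975 in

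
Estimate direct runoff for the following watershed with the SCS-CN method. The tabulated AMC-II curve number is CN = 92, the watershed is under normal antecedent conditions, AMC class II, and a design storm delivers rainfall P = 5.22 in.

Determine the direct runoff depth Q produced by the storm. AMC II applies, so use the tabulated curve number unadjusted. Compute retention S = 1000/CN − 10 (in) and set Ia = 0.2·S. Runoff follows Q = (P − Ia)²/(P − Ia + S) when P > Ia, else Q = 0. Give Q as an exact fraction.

Q = 33674809/7823450 in ≈ 4.304 in

AMC II — tabulated CN = 92 applies directly.
Retention S: 1000/CN − 10 with CN=92.000 → S = 20/23 ≈ 0.870 in
Initial abstraction Ia = S/5 = (20/23)/5 = 4/23 ≈ 0.174 in
Excess rainfall: 5.220 − 0.174 = 5.046 in; P > Ia so Q > 0
Q = (5803/1150)²/((5803/1150) + 20/23) = (33674809/1322500)/(6803/1150) = 33674809/7823450 in ≈ 4.304 in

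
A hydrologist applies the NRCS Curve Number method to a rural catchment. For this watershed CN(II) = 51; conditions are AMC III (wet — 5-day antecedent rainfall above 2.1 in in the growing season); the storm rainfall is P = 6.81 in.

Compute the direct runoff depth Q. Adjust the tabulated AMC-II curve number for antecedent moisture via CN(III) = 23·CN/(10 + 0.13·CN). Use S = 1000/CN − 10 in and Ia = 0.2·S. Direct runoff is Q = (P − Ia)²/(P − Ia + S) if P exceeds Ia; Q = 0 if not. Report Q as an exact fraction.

Q = 491138860969/139682364900 in ≈ 3.516 in

Wet (AMC III): CN(III) = 23·51/(10 + 0.13·51) = 1173/(1663/100) = 117300/1663 ≈ 70.535
Max retention: S = 1000/(117300/1663) − 10 = 4900/1173 in (≈ 4.177 in)
Ia = 0.2·(4900/1173) = 980/1173 in ≈ 0.835 in
Excess rainfall: 6.810 − 0.835 = 5.975 in; P > Ia so Q > 0
Q: (700813/117300)² ÷ (1190813/117300) = 491138860969/139682364900 in (≈ 3.516 in)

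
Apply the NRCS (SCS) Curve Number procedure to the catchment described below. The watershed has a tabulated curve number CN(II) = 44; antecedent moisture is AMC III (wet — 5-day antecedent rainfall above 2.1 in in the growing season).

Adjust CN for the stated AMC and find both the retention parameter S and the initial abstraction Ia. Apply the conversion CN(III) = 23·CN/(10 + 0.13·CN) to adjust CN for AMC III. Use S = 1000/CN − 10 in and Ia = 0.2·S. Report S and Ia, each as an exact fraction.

Wet (AMC III): CN(III) = 23·44/(10 + 0.13·44) = 1012/(393/25) = 25300/393 ≈ 64.377
S = 1000/(25300/393) − 10 = 1400/253 in ≈ 5.534 in
Ia = 0.2S: 0.2·5.534 = 1.107 in (exactly 280/253)

S = 1400/253 in ≈ 5.534 in; Ia = 280/253 in ≈ 1.107 in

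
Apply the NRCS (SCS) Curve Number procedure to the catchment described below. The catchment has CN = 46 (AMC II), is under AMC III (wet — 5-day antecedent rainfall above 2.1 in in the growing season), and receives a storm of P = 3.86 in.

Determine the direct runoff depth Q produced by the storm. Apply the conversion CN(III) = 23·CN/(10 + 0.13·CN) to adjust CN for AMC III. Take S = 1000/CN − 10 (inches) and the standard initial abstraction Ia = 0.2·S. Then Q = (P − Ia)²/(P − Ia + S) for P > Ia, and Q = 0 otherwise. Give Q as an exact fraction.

Q = 5639559409/5557065650 in ≈ 1.015 in

CN(III) from CN(II)=46: (23·46)/(10 + 0.13·46) = 52900/799 ≈ 66.208
S = 1000/(52900/799) − 10 = 2700/529 in ≈ 5.104 in
Ia = 0.2·(2700/529) = 540/529 in ≈ 1.021 in
P − Ia = 3.860 − 1.021 = 75097/26450 ≈ 2.839 in (> 0, runoff occurs)
Q = (75097/26450)²/((75097/26450) + 2700/529) = (5639559409/699602500)/(210097/26450) = 5639559409/5557065650 in ≈ 1.015 in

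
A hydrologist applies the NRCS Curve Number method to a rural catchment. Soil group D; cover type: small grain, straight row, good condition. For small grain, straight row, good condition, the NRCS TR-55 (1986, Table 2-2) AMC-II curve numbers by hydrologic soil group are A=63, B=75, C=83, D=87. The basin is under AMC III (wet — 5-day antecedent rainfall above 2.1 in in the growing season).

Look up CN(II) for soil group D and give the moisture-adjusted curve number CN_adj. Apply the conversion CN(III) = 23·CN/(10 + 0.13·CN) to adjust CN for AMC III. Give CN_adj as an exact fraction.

CN_adj = 200100/2131 ≈ 93.900

NRCS table: small grain, straight row, good condition, soil group D → CN(II) = 87
Wet (AMC III): CN(III) = 23·87/(10 + 0.13·87) = 2001/(2131/100) = 200100/2131 ≈ 93.900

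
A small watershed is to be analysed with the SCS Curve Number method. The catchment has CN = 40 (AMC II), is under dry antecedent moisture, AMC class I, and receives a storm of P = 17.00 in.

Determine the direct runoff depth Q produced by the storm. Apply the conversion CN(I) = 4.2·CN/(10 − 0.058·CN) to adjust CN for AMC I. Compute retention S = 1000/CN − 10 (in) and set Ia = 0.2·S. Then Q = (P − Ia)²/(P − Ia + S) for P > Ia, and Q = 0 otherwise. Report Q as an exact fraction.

Q = 4761/2233 in ≈ 2.132 in

CN(I) from CN(II)=40: (4.2·40)/(10 − 0.058·40) = 175/8 ≈ 21.875
Retention S: 1000/CN − 10 with CN=21.875 → S = 250/7 ≈ 35.714 in
Ia = 0.2S: 0.2·35.714 = 7.143 in (exactly 50/7)
Excess rainfall: 17.000 − 7.143 = 9.857 in; P > Ia so Q > 0
Q = (69/7)²/((69/7) + 250/7) = (4761/49)/(319/7) = 4761/2233 in ≈ 2.132 in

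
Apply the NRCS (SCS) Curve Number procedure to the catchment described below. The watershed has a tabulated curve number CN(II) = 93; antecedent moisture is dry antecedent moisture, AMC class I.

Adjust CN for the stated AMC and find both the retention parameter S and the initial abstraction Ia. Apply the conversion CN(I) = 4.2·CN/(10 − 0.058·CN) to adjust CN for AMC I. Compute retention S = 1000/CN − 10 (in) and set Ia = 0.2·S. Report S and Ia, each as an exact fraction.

Adjust CN=93 to AMC I: 4.2·93/(10 − 0.058·93) → (1953/5) ÷ (2303/500) = 27900/329 ≈ 84.802
Retention S: 1000/CN − 10 with CN=84.802 → S = 500/279 ≈ 1.792 in
Ia = 0.2S: 0.2·1.792 = 0.358 in (exactly 100/279)

S = 500/279 in ≈ 1.792 in; Ia = 100/279 in ≈ 0.358 in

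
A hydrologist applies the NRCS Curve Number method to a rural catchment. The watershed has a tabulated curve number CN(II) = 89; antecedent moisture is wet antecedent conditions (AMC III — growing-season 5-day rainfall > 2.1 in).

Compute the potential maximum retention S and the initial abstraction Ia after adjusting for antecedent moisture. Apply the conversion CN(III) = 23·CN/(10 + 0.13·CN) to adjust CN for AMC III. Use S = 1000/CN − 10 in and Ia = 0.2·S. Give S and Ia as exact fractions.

S = 1100/2047 in ≈ 0.537 in; Ia = 220/2047 in ≈ 0.107 in

CN(III) from CN(II)=89: (23·89)/(10 + 0.13·89) = 204700/2157 ≈ 94.900
S = 1000/(204700/2157) − 10 = 1100/2047 in ≈ 0.537 in
Ia = 0.2·(1100/2047) = 220/2047 in ≈ 0.107 in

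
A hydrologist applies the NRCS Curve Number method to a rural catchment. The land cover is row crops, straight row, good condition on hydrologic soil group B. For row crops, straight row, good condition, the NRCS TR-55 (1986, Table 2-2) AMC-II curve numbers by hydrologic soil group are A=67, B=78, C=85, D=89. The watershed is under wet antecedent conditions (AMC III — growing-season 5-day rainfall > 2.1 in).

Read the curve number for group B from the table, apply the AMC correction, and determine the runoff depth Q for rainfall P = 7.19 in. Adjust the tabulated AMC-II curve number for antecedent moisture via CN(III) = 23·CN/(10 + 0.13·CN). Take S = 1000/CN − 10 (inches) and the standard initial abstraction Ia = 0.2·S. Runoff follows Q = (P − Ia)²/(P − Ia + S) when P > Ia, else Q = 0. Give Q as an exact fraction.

Q = 388057981249/65744987100 in ≈ 5.902 in

NRCS table: row crops, straight row, good condition, soil group B → CN(II) = 78
Adjust CN=78 to AMC III: 23·78/(10 + 0.13·78) → 1794 ÷ (1007/50) = 89700/1007 ≈ 89.076
S = 1000/(89700/1007) − 10 = 1100/897 in ≈ 1.226 in
Ia = 0.2S: 0.2·1.226 = 0.245 in (exactly 220/897)
Excess rainfall: 7.190 − 0.245 = 6.945 in; P > Ia so Q > 0
Q: (622943/89700)² ÷ (732943/89700) = 388057981249/65744987100 in (≈ 5.902 in)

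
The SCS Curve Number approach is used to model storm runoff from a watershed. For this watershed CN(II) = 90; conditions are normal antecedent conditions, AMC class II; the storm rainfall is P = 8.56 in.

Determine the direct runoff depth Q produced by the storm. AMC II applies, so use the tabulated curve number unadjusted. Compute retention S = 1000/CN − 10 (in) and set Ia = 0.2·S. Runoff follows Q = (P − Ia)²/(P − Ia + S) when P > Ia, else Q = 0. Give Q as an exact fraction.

Q = 1759688/239175 in ≈ 7.357 in

CN(II) = 90; AMC II needs no correction.
Max retention: S = 1000/90 − 10 = 10/9 in (≈ 1.111 in)
Initial abstraction Ia = S/5 = (10/9)/5 = 2/9 ≈ 0.222 in
P − Ia = 8.560 − 0.222 = 1876/225 ≈ 8.338 in (> 0, runoff occurs)
Runoff Q = (P−Ia)²/(P−Ia+S) = (8.338)²/(8.338+1.111) = 1759688/239175 ≈ 7.357 in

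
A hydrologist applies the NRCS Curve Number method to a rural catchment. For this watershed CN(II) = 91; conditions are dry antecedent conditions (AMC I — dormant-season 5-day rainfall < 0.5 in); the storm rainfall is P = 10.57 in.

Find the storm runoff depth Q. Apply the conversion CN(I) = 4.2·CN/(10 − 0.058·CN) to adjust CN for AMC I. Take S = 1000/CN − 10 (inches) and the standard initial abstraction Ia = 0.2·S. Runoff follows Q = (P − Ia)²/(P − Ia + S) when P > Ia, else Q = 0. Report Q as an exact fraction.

CN(I) from CN(II)=91: (4.2·91)/(10 − 0.058·91) = 63700/787 ≈ 80.940
Max retention: S = 1000/(63700/787) − 10 = 1500/637 in (≈ 2.355 in)
Ia = 0.2·(1500/637) = 300/637 in ≈ 0.471 in
Since P=10.570 > Ia=0.471: effective rainfall P−Ia = 643309/63700 in
Q = (643309/63700)²/((643309/63700) + 1500/637) = (413846469481/4057690000)/(793309/63700) = 413846469481/50533783300 in ≈ 8.190 in

Q = 413846469481/50533783300 in ≈ 8.190 in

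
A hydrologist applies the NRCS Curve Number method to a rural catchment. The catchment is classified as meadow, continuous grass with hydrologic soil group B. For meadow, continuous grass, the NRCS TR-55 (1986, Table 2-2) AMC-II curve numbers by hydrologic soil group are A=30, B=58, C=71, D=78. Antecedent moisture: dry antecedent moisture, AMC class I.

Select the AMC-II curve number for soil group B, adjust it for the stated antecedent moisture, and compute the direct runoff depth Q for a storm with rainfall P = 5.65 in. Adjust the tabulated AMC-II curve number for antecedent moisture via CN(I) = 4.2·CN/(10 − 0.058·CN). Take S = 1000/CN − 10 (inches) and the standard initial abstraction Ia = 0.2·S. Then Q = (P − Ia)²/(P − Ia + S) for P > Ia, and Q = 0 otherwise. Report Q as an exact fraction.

NRCS table: meadow, continuous grass, soil group B → CN(II) = 58
Adjust CN=58 to AMC I: 4.2·58/(10 − 0.058·58) → (1218/5) ÷ (1659/250) = 2900/79 ≈ 36.709
S = 1000/(2900/79) − 10 = 500/29 in ≈ 17.241 in
Ia = 0.2·(500/29) = 100/29 in ≈ 3.448 in
Excess rainfall: 5.650 − 3.448 = 2.202 in; P > Ia so Q > 0
Q = (1277/580)²/((1277/580) + 500/29) = (1630729/336400)/(11277/580) = 1630729/6540660 in ≈ 0.249 in

Q = 1630729/6540660 in ≈ 0.249 in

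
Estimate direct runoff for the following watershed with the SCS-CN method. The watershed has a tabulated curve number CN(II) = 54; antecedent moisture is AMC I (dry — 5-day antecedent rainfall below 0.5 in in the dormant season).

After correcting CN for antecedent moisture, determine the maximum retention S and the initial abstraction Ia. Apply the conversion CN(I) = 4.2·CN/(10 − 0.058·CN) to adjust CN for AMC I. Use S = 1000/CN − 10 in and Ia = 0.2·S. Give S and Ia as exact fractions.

S = 11500/567 in ≈ 20.282 in; Ia = 2300/567 in ≈ 4.056 in

Adjust CN=54 to AMC I: 4.2·54/(10 − 0.058·54) → (1134/5) ÷ (1717/250) = 56700/1717 ≈ 33.023
Retention S: 1000/CN − 10 with CN=33.023 → S = 11500/567 ≈ 20.282 in
Ia = 0.2·(11500/567) = 2300/567 in ≈ 4.056 in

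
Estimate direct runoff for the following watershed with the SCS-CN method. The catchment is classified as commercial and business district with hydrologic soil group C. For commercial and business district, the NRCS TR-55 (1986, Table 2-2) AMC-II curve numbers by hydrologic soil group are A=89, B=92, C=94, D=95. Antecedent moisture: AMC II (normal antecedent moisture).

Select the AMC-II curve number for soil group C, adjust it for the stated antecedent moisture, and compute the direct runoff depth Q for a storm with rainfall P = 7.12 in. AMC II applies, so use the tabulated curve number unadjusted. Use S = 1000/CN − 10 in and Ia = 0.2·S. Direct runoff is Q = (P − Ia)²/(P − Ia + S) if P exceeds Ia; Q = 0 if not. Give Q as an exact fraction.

Q = 33751328/5267525 in ≈ 6.407 in

NRCS table: commercial and business district, soil group C → CN(II) = 94
Average conditions: CN = 94 (no AMC adjustment).
S = 1000/94 − 10 = 30/47 in ≈ 0.638 in
Initial abstraction Ia = S/5 = (30/47)/5 = 6/47 ≈ 0.128 in
Excess rainfall: 7.120 − 0.128 = 6.992 in; P > Ia so Q > 0
Q: (8216/1175)² ÷ (8966/1175) = 33751328/5267525 in (≈ 6.407 in)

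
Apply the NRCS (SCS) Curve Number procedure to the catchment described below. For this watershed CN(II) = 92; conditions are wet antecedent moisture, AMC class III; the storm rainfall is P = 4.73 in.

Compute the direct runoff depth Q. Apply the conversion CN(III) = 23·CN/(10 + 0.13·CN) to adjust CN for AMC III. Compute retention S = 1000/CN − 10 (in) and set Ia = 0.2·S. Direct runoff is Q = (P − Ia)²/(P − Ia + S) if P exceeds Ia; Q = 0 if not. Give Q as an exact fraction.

CN(III) from CN(II)=92: (23·92)/(10 + 0.13·92) = 52900/549 ≈ 96.357
Retention S: 1000/CN − 10 with CN=96.357 → S = 200/529 ≈ 0.378 in
Ia = 0.2·(200/529) = 40/529 in ≈ 0.076 in
P − Ia = 4.730 − 0.076 = 246217/52900 ≈ 4.654 in (> 0, runoff occurs)
Q: (246217/52900)² ÷ (266217/52900) = 60622811089/14082879300 in (≈ 4.305 in)

Q = 60622811089/14082879300 in ≈ 4.305 in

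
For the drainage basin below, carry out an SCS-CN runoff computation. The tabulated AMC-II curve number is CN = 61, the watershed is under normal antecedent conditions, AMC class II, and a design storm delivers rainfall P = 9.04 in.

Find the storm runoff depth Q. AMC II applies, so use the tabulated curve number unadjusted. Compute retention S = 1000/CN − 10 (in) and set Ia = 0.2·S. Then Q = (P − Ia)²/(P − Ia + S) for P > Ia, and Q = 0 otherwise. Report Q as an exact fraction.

Q = 70045448/16459325 in ≈ 4.256 in

Average conditions: CN = 61 (no AMC adjustment).
Max retention: S = 1000/61 − 10 = 390/61 in (≈ 6.393 in)
Initial abstraction Ia = S/5 = (390/61)/5 = 78/61 ≈ 1.279 in
Excess rainfall: 9.040 − 1.279 = 7.761 in; P > Ia so Q > 0
Q: (11836/1525)² ÷ (21586/1525) = 70045448/16459325 in (≈ 4.256 in)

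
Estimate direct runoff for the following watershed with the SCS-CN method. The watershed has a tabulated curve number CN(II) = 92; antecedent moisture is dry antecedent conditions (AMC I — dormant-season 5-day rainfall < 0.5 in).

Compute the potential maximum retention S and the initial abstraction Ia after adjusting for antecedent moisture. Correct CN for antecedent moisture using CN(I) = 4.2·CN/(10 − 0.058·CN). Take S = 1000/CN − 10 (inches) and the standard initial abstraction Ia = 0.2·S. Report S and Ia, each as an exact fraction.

S = 1000/483 in ≈ 2.070 in; Ia = 200/483 in ≈ 0.414 in

CN(I) from CN(II)=92: (4.2·92)/(10 − 0.058·92) = 48300/583 ≈ 82.847
Max retention: S = 1000/(48300/583) − 10 = 1000/483 in (≈ 2.070 in)
Initial abstraction Ia = S/5 = (1000/483)/5 = 200/483 ≈ 0.414 in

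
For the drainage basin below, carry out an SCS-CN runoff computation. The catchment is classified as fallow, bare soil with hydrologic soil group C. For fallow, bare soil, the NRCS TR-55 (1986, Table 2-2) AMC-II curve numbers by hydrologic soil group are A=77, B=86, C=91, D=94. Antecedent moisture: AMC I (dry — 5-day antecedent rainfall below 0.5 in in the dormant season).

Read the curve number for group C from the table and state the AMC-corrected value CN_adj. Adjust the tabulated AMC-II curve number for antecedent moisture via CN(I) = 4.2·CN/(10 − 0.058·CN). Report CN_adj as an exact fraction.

CN_adj = 63700/787 ≈ 80.940

NRCS table: fallow, bare soil, soil group C → CN(II) = 91
CN(I) from CN(II)=91: (4.2·91)/(10 − 0.058·91) = 63700/787 ≈ 80.940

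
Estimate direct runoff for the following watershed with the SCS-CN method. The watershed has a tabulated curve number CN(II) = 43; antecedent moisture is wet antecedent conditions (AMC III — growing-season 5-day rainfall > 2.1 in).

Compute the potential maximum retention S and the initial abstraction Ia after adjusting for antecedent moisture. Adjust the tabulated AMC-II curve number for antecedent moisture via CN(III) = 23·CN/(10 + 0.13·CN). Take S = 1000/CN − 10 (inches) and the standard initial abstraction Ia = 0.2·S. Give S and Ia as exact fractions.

S = 5700/989 in ≈ 5.763 in; Ia = 1140/989 in ≈ 1.153 in

Wet (AMC III): CN(III) = 23·43/(10 + 0.13·43) = 989/(1559/100) = 98900/1559 ≈ 63.438
Retention S: 1000/CN − 10 with CN=63.438 → S = 5700/989 ≈ 5.763 in
Initial abstraction Ia = S/5 = (5700/989)/5 = 1140/989 ≈ 1.153 in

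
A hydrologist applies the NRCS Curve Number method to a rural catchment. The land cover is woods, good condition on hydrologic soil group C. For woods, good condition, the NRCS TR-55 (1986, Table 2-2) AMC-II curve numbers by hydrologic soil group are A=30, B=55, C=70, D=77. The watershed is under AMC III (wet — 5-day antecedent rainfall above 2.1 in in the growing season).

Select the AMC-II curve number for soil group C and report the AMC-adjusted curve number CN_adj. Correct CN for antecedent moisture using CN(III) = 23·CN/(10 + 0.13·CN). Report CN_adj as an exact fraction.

CN_adj = 16100/191 ≈ 84.293

NRCS table: woods, good condition, soil group C → CN(II) = 70
Adjust CN=70 to AMC III: 23·70/(10 + 0.13·70) → 1610 ÷ (191/10) = 16100/191 ≈ 84.293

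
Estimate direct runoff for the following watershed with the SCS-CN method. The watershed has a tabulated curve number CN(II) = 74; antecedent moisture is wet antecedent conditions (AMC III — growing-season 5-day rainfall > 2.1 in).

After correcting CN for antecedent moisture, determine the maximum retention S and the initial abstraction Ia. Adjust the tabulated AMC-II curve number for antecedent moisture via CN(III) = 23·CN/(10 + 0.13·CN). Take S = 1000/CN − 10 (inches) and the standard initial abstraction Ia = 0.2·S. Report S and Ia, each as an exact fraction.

S = 1300/851 in ≈ 1.528 in; Ia = 260/851 in ≈ 0.306 in

Wet (AMC III): CN(III) = 23·74/(10 + 0.13·74) = 1702/(981/50) = 85100/981 ≈ 86.748
S = 1000/(85100/981) − 10 = 1300/851 in ≈ 1.528 in
Ia = 0.2S: 0.2·1.528 = 0.306 in (exactly 260/851)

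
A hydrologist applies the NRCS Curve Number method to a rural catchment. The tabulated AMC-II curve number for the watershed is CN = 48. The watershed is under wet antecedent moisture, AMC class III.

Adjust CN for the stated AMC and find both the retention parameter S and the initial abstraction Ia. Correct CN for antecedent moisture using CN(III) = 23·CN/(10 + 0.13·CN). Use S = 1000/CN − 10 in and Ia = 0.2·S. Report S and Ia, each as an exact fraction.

S = 325/69 in ≈ 4.710 in; Ia = 65/69 in ≈ 0.942 in

Wet (AMC III): CN(III) = 23·48/(10 + 0.13·48) = 1104/(406/25) = 13800/203 ≈ 67.980
S = 1000/(13800/203) − 10 = 325/69 in ≈ 4.710 in
Ia = 0.2S: 0.2·4.710 = 0.942 in (exactly 65/69)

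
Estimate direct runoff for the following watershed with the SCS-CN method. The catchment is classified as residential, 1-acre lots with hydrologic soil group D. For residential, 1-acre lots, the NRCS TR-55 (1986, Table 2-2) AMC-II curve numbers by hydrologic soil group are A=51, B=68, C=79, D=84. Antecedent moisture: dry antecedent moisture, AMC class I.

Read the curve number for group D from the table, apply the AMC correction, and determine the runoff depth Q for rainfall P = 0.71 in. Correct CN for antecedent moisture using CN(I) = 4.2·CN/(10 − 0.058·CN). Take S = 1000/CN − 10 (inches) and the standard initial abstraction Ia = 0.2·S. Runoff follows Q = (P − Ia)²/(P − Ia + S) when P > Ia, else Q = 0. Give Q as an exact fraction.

NRCS table: residential, 1-acre lots, soil group D → CN(II) = 84
Adjust CN=84 to AMC I: 4.2·84/(10 − 0.058·84) → (1764/5) ÷ (641/125) = 44100/641 ≈ 68.799
S = 1000/(44100/641) − 10 = 2000/441 in ≈ 4.535 in
Initial abstraction Ia = S/5 = (2000/441)/5 = 400/441 ≈ 0.907 in
P = 0.710 ≤ Ia = 0.907 in: entire storm abstracted, Q = 0.

Q = 0 in ≈ 0.000 in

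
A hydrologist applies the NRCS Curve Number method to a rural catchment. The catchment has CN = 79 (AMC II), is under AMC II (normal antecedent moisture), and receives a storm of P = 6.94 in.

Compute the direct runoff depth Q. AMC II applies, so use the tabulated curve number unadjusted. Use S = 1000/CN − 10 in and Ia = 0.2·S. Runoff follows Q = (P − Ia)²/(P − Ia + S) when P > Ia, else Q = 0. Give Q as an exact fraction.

Q = 640747969/141461350 in ≈ 4.529 in

AMC II — tabulated CN = 79 applies directly.
Retention S: 1000/CN − 10 with CN=79.000 → S = 210/79 ≈ 2.658 in
Ia = 0.2S: 0.2·2.658 = 0.532 in (exactly 42/79)
P − Ia = 6.940 − 0.532 = 25313/3950 ≈ 6.408 in (> 0, runoff occurs)
Runoff Q = (P−Ia)²/(P−Ia+S) = (6.408)²/(6.408+2.658) = 640747969/141461350 ≈ 4.529 in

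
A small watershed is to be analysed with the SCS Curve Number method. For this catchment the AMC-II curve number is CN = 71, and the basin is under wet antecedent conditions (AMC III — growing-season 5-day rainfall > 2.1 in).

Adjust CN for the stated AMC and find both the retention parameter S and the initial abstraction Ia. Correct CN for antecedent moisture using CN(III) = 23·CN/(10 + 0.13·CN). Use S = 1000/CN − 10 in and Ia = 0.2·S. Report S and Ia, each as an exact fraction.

Adjust CN=71 to AMC III: 23·71/(10 + 0.13·71) → 1633 ÷ (1923/100) = 163300/1923 ≈ 84.919
Max retention: S = 1000/(163300/1923) − 10 = 2900/1633 in (≈ 1.776 in)
Ia = 0.2S: 0.2·1.776 = 0.355 in (exactly 580/1633)

S = 2900/1633 in ≈ 1.776 in; Ia = 580/1633 in ≈ 0.355 in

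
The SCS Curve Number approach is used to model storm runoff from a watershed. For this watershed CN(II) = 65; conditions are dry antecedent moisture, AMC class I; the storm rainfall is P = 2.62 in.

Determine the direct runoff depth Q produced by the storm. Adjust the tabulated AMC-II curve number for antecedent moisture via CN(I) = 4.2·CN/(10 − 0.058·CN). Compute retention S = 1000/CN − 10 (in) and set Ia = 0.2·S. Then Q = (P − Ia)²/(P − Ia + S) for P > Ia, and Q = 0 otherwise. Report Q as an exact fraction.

Adjust CN=65 to AMC I: 4.2·65/(10 − 0.058·65) → 273 ÷ (623/100) = 3900/89 ≈ 43.820
S = 1000/(3900/89) − 10 = 500/39 in ≈ 12.821 in
Initial abstraction Ia = S/5 = (500/39)/5 = 100/39 ≈ 2.564 in
Excess rainfall: 2.620 − 2.564 = 0.056 in; P > Ia so Q > 0
Q = (109/1950)²/((109/1950) + 500/39) = (11881/3802500)/(25109/1950) = 11881/48962550 in ≈ 0.000 in

Q = 11881/48962550 in ≈ 0.000 in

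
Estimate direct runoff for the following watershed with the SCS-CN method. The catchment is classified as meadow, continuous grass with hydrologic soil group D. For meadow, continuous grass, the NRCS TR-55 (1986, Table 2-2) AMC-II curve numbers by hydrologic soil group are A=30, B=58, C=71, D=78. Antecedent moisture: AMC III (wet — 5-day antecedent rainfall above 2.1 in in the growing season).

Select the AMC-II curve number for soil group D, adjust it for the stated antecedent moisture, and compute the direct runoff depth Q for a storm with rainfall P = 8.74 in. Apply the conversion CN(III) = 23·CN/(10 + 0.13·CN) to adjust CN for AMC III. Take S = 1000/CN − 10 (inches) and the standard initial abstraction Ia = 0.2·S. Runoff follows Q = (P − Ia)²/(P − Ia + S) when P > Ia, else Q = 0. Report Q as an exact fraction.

NRCS table: meadow, continuous grass, soil group D → CN(II) = 78
CN(III) from CN(II)=78: (23·78)/(10 + 0.13·78) = 89700/1007 ≈ 89.076
Max retention: S = 1000/(89700/1007) − 10 = 1100/897 in (≈ 1.226 in)
Ia = 0.2·(1100/897) = 220/897 in ≈ 0.245 in
Excess rainfall: 8.740 − 0.245 = 8.495 in; P > Ia so Q > 0
Q = (380989/44850)²/((380989/44850) + 1100/897) = (145152618121/2011522500)/(435989/44850) = 145152618121/19554106650 in ≈ 7.423 in

Q = 145152618121/19554106650 in ≈ 7.423 in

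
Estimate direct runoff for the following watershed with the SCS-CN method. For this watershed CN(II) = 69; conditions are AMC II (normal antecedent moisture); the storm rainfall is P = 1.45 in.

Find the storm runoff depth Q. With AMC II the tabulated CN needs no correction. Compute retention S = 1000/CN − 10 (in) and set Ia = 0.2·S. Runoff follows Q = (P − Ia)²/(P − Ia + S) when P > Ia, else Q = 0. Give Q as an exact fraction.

Q = 579121/9606180 in ≈ 0.060 in

Average conditions: CN = 69 (no AMC adjustment).
Retention S: 1000/CN − 10 with CN=69.000 → S = 310/69 ≈ 4.493 in
Ia = 0.2S: 0.2·4.493 = 0.899 in (exactly 62/69)
Excess rainfall: 1.450 − 0.899 = 0.551 in; P > Ia so Q > 0
Runoff Q = (P−Ia)²/(P−Ia+S) = (0.551)²/(0.551+4.493) = 579121/9606180 ≈ 0.060 in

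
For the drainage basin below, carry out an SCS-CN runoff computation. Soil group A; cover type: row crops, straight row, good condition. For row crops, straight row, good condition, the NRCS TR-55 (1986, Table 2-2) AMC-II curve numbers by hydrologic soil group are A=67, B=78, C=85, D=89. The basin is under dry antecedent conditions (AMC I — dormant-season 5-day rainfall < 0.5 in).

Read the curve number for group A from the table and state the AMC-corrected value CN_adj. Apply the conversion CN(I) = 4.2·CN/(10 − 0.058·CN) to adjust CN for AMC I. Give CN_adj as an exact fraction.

NRCS table: row crops, straight row, good condition, soil group A → CN(II) = 67
Dry (AMC I): CN(I) = 4.2·67/(10 − 0.058·67) = (1407/5)/(3057/500) = 46900/1019 ≈ 46.026

CN_adj = 46900/1019 ≈ 46.026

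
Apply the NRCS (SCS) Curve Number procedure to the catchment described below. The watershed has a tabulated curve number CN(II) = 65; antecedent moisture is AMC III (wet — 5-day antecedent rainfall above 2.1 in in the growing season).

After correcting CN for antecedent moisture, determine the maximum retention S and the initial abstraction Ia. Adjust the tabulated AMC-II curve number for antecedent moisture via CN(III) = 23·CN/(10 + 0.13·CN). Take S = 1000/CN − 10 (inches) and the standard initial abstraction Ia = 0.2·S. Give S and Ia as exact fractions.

S = 700/299 in ≈ 2.341 in; Ia = 140/299 in ≈ 0.468 in

Wet (AMC III): CN(III) = 23·65/(10 + 0.13·65) = 1495/(369/20) = 29900/369 ≈ 81.030
S = 1000/(29900/369) − 10 = 700/299 in ≈ 2.341 in
Ia = 0.2·(700/299) = 140/299 in ≈ 0.468 in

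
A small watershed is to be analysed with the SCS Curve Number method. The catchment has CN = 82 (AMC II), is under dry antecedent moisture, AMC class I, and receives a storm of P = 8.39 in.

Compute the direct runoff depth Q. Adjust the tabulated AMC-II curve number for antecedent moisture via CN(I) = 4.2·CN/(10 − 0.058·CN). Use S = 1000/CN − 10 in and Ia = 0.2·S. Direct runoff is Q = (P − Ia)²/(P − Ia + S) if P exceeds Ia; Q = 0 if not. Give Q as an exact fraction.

Q = 44433688849/10354759100 in ≈ 4.291 in

Dry (AMC I): CN(I) = 4.2·82/(10 − 0.058·82) = (1722/5)/(1311/250) = 28700/437 ≈ 65.675
S = 1000/(28700/437) − 10 = 1500/287 in ≈ 5.226 in
Ia = 0.2S: 0.2·5.226 = 1.045 in (exactly 300/287)
Since P=8.390 > Ia=1.045: effective rainfall P−Ia = 210793/28700 in
Q = (210793/28700)²/((210793/28700) + 1500/287) = (44433688849/823690000)/(360793/28700) = 44433688849/10354759100 in ≈ 4.291 in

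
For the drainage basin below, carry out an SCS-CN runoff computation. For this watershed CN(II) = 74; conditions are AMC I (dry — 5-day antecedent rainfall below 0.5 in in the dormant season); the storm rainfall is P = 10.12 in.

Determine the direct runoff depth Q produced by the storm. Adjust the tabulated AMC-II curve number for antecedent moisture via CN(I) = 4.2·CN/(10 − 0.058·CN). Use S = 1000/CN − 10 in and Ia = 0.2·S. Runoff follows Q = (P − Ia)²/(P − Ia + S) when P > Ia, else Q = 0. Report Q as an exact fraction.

Adjust CN=74 to AMC I: 4.2·74/(10 − 0.058·74) → (1554/5) ÷ (1427/250) = 77700/1427 ≈ 54.450
S = 1000/(77700/1427) − 10 = 6500/777 in ≈ 8.366 in
Ia = 0.2·(6500/777) = 1300/777 in ≈ 1.673 in
Excess rainfall: 10.120 − 1.673 = 8.447 in; P > Ia so Q > 0
Q: (164081/19425)² ÷ (326581/19425) = 26922574561/6343835925 in (≈ 4.244 in)

Q = 26922574561/6343835925 in ≈ 4.244 in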